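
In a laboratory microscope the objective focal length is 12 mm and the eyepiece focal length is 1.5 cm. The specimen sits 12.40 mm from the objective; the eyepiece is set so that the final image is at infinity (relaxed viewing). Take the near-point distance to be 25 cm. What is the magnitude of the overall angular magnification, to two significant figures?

Convert to cm: f_obj = 12 mm = 1.2 cm; d_o = 12.40 mm = 1.24 cm.
Objective: 1/d_i = 1/f_obj - 1/d_o = 1/1.2 - 1/1.24 = 0.02688 cm^-1, so d_i = 37.200 cm.
m_obj = -d_i/d_o = -37.200/1.24 = -30.000.
Eyepiece angular magnification (image at infinity): M_eye = D/f_e = 25/1.5 = 16.667.
Overall M = m_obj x M_eye = (-30.000)(16.667) = -500.00.
|M| = 500.00.

500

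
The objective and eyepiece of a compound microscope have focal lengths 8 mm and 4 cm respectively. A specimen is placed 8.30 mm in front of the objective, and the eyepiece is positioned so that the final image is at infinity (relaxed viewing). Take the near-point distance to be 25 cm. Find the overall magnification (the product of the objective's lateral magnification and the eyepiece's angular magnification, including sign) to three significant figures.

Convert to cm: f_obj = 8 mm = 0.8 cm; d_o = 8.30 mm = 0.83 cm.
Objective: 1/d_i = 1/f_obj - 1/d_o = 1/0.8 - 1/0.83 = 0.04518 cm^-1, so d_i = 22.133 cm.
m_obj = -d_i/d_o = -22.133/0.83 = -26.667.
Eyepiece angular magnification (image at infinity): M_eye = D/f_e = 25/4 = 6.250.
Overall M = m_obj x M_eye = (-26.667)(6.250) = -166.67.

-167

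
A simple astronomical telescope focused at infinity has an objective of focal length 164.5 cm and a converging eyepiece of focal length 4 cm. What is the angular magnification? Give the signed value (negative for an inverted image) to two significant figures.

M = -f_obj/f_eye = -164.5/(4) = -41.125.

-41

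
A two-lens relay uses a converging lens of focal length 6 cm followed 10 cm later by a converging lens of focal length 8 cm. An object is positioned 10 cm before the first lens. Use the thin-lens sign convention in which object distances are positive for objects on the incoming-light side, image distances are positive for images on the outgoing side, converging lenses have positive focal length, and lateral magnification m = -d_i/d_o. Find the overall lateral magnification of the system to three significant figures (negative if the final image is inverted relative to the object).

-0.923

Lens 1: 1/d_i1 = 1/f_1 - 1/d_o1 = 1/6 - 1/10 = 0.06667 cm^-1, so d_i1 = 15.000 cm.
m_1 = -(15.000)/10 = -1.5000.
This image would form 15.000 cm past lens 1, i.e. 5.000 cm beyond lens 2, so it is a virtual object for lens 2: d_o2 = 10 - 15.000 = -5.000 cm.
Lens 2: 1/d_i2 = 1/f_2 - 1/d_o2 = 1/8 - 1/(-5.000) = 0.32500 cm^-1, so d_i2 = 3.077 cm.
m_2 = -(3.077)/(-5.000) = 0.6154.
Overall magnification: m = m_1 m_2 = -0.9231.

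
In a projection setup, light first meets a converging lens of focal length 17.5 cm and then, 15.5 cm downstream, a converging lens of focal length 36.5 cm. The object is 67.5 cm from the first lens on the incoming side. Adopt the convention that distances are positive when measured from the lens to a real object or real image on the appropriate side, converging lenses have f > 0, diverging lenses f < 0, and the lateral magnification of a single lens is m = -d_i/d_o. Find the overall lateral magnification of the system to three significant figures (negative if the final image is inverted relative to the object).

Lens 1: 1/d_i1 = 1/f_1 - 1/d_o1 = 1/17.5 - 1/67.5 = 0.04233 cm^-1, so d_i1 = 23.625 cm.
m_1 = -(23.625)/67.5 = -0.3500.
This image would form 23.625 cm past lens 1, i.e. 8.125 cm beyond lens 2, so it is a virtual object for lens 2: d_o2 = 15.5 - 23.625 = -8.125 cm.
Lens 2: 1/d_i2 = 1/f_2 - 1/d_o2 = 1/36.5 - 1/(-8.125) = 0.15047 cm^-1, so d_i2 = 6.646 cm.
m_2 = -(6.646)/(-8.125) = 0.8179.
Overall magnification: m = m_1 m_2 = -0.2863.

-0.286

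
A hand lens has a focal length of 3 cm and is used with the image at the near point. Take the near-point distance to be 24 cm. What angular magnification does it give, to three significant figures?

M = 1 + D/f = 1 + 24/3 = 9.000.

9.00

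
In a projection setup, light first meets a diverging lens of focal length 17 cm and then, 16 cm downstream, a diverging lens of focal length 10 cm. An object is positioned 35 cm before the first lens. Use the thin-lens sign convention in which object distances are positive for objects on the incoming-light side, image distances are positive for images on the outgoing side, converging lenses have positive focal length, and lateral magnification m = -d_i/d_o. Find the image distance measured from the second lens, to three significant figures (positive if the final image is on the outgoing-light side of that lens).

-7.33 cm

Lens 1: 1/d_i1 = 1/f_1 - 1/d_o1 = 1/(-17) - 1/35 = -0.08739 cm^-1, so d_i1 = -11.442 cm.
The intermediate image is virtual, 11.442 cm to the left of lens 1, so d_o2 = L - d_i1 = 16 - (-11.442) = 27.442 cm.
Lens 2: 1/d_i2 = 1/f_2 - 1/d_o2 = 1/(-10) - 1/(27.442) = -0.13644 cm^-1, so d_i2 = -7.329 cm.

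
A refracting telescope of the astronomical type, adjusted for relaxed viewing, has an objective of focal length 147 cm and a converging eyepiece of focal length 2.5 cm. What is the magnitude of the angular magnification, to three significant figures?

|M| = f_obj/|f_eye| = 147/2.5 = 58.800.

58.8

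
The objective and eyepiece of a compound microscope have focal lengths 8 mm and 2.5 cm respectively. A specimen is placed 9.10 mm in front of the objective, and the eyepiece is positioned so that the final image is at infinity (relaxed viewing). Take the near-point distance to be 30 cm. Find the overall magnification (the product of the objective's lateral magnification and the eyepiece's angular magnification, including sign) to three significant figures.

-87.3

Convert to cm: f_obj = 8 mm = 0.8 cm; d_o = 9.10 mm = 0.91 cm.
Objective: 1/d_i = 1/f_obj - 1/d_o = 1/0.8 - 1/0.91 = 0.15110 cm^-1, so d_i = 6.618 cm.
m_obj = -d_i/d_o = -6.618/0.91 = -7.273.
Eyepiece angular magnification (image at infinity): M_eye = D/f_e = 30/2.5 = 12.000.
Overall M = m_obj x M_eye = (-7.273)(12.000) = -87.27.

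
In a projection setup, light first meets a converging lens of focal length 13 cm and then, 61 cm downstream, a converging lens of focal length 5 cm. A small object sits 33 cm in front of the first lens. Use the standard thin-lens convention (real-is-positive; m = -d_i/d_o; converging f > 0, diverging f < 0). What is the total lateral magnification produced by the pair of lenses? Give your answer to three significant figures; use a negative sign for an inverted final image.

First lens: d_i1 = 1/(1/13 - 1/33) = 21.450 cm.
m_1 = -(21.450)/33 = -0.6500.
The intermediate image is 21.450 cm to the right of lens 1, so d_o2 = L - d_i1 = 61 - 21.450 = 39.550 cm.
Second lens: d_i2 = 1/(1/5 - 1/(39.550)) = 5.724 cm.
m_2 = -(5.724)/(39.550) = -0.1447.
Overall magnification: m = m_1 m_2 = 0.0941.

0.0941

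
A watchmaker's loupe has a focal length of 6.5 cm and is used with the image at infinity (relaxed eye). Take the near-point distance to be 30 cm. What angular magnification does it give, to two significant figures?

M = D/f = 30/6.5 = 4.615.

4.6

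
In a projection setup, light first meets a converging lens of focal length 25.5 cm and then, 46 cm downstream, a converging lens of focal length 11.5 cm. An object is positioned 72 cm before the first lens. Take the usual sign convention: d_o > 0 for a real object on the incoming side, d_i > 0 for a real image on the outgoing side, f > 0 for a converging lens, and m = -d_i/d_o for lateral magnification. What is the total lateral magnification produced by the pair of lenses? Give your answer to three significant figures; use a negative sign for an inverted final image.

Lens 1: 1/d_i1 = 1/f_1 - 1/d_o1 = 1/25.5 - 1/72 = 0.02533 cm^-1, so d_i1 = 39.484 cm.
m_1 = -(39.484)/72 = -0.5484.
Object distance for lens 2: d_o2 = 46 - 39.484 = 6.516 cm.
Lens 2: 1/d_i2 = 1/f_2 - 1/d_o2 = 1/11.5 - 1/(6.516) = -0.06651 cm^-1, so d_i2 = -15.036 cm.
m_2 = -(-15.036)/(6.516) = 2.3074.
Overall magnification: m = m_1 m_2 = -1.2654.

-1.27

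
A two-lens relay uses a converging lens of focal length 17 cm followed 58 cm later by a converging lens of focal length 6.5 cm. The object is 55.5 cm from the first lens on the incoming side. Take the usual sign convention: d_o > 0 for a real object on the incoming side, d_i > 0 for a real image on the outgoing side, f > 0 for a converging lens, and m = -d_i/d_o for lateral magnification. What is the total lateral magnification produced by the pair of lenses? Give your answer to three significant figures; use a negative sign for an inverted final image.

0.106

First lens: d_i1 = 1/(1/17 - 1/55.5) = 24.506 cm.
m_1 = -(24.506)/55.5 = -0.4416.
Object distance for lens 2: d_o2 = 58 - 24.506 = 33.494 cm.
Second lens: d_i2 = 1/(1/6.5 - 1/(33.494)) = 8.065 cm.
m_2 = -(8.065)/(33.494) = -0.2408.
Overall magnification: m = m_1 m_2 = 0.1063.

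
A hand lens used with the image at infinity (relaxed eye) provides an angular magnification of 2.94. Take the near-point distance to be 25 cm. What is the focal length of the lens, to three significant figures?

8.50 cm

For the image at infinity, M = D/f.
f = D/M = 25/2.94 = 8.503 cm.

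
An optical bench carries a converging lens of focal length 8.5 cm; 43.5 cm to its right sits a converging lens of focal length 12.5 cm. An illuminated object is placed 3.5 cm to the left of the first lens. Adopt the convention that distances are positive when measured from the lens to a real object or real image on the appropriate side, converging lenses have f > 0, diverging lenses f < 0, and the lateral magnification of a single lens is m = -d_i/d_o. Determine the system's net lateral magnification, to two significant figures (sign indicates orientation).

First lens: d_i1 = 1/(1/8.5 - 1/3.5) = -5.950 cm.
m_1 = -(-5.950)/3.5 = 1.7000.
With d_i1 < 0 the first image is virtual and lies on the object side; the object distance for lens 2 is d_o2 = 43.5 - (-5.950) = 49.450 cm.
Second lens: d_i2 = 1/(1/12.5 - 1/(49.450)) = 16.729 cm.
m_2 = -(16.729)/(49.450) = -0.3383.
Total m = m_1 x m_2 = (1.7000)(-0.3383) = -0.5751.

-0.58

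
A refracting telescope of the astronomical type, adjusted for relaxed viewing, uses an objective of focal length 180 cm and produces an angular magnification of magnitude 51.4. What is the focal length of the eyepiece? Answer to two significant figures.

|M| = f_obj/f_eye, so f_eye = f_obj/|M| = 180/51.4 = 3.502 cm.

3.5 cm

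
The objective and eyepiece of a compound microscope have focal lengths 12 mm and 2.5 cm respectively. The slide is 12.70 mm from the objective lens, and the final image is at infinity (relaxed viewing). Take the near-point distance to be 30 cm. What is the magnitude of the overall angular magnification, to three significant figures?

Convert to cm: f_obj = 12 mm = 1.2 cm; d_o = 12.70 mm = 1.27 cm.
Objective: 1/d_i = 1/f_obj - 1/d_o = 1/1.2 - 1/1.27 = 0.04593 cm^-1, so d_i = 21.771 cm.
m_obj = -d_i/d_o = -21.771/1.27 = -17.143.
Eyepiece angular magnification (image at infinity): M_eye = D/f_e = 30/2.5 = 12.000.
Overall M = m_obj x M_eye = (-17.143)(12.000) = -205.71.
|M| = 205.71.

206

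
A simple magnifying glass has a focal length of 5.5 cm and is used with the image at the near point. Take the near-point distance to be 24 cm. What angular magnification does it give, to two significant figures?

M = 1 + D/f = 1 + 24/5.5 = 5.364.

5.4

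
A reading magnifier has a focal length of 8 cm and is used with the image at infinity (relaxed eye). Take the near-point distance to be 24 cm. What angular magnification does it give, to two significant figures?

M = D/f = 24/8 = 3.000.

3.0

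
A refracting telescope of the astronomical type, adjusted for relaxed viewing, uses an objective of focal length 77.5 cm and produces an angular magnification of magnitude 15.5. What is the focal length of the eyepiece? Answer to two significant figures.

5.0 cm

|M| = f_obj/f_eye, so f_eye = f_obj/|M| = 77.5/15.5 = 5.000 cm.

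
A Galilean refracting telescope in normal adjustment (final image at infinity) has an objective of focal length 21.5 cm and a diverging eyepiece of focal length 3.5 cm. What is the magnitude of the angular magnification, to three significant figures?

6.14

|M| = f_obj/|f_eye| = 21.5/3.5 = 6.143.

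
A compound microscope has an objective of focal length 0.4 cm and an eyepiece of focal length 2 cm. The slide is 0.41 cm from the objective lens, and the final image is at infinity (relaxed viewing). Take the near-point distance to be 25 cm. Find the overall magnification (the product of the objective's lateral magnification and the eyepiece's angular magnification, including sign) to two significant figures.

Objective: 1/d_i = 1/f_obj - 1/d_o = 1/0.4 - 1/0.41 = 0.06098 cm^-1, so d_i = 16.400 cm.
m_obj = -d_i/d_o = -16.400/0.41 = -40.000.
Eyepiece angular magnification (image at infinity): M_eye = D/f_e = 25/2 = 12.500.
Overall M = m_obj x M_eye = (-40.000)(12.500) = -500.00.

-500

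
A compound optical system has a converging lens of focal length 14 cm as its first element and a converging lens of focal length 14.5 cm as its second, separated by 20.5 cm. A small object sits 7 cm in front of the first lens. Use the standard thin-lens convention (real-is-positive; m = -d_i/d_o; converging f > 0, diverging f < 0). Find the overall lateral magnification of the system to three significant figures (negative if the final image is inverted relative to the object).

-1.45

First lens: d_i1 = 1/(1/14 - 1/7) = -14.000 cm.
m_1 = -(-14.000)/7 = 2.0000.
The intermediate image is virtual, 14.000 cm to the left of lens 1, so d_o2 = L - d_i1 = 20.5 - (-14.000) = 34.500 cm.
Second lens: d_i2 = 1/(1/14.5 - 1/(34.500)) = 25.013 cm.
m_2 = -(25.013)/(34.500) = -0.7250.
Total m = m_1 x m_2 = (2.0000)(-0.7250) = -1.4500.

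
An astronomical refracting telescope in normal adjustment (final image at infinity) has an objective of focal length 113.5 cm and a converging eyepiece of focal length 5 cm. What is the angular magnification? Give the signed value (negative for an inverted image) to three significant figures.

M = -f_obj/f_eye = -113.5/(5) = -22.700.

-22.7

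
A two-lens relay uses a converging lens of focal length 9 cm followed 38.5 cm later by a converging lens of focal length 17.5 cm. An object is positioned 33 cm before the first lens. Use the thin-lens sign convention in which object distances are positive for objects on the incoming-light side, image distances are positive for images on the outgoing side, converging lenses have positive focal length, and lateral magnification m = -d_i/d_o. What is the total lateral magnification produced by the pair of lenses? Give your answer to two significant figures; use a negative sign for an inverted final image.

0.76

Applying the thin-lens equation to the first lens, 1/9 = 1/33 + 1/d_i1, which gives d_i1 = 12.375 cm.
Its lateral magnification is m_1 = -d_i1/d_o1 = -(12.375)/33 = -0.3750.
That image sits 26.125 cm in front of the second lens, so d_o2 = 26.125 cm.
Applying the thin-lens equation again with f_2 = 17.5 cm and d_o2 = 26.125 cm gives d_i2 = 53.007 cm.
m_2 = -(53.007)/(26.125) = -2.0290.
Total m = m_1 x m_2 = (-0.3750)(-2.0290) = 0.7609.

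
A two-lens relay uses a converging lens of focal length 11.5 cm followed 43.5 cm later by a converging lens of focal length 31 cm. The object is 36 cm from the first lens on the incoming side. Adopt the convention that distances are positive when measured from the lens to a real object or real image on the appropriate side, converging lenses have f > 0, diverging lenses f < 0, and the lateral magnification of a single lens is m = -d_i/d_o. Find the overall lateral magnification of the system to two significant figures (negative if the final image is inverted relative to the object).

-3.3

Applying the thin-lens equation to the first lens, 1/11.5 = 1/36 + 1/d_i1, which gives d_i1 = 16.898 cm.
Its lateral magnification is m_1 = -d_i1/d_o1 = -(16.898)/36 = -0.4694.
Object distance for lens 2: d_o2 = 43.5 - 16.898 = 26.602 cm.
Applying the thin-lens equation again with f_2 = 31 cm and d_o2 = 26.602 cm gives d_i2 = -187.510 cm.
m_2 = -(-187.510)/(26.602) = 7.0487.
Total m = m_1 x m_2 = (-0.4694)(7.0487) = -3.3086.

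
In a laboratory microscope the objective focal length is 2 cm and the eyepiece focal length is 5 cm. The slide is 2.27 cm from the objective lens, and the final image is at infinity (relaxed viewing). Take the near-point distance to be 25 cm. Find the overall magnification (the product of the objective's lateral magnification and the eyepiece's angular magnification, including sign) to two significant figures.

Objective: 1/d_i = 1/f_obj - 1/d_o = 1/2 - 1/2.27 = 0.05947 cm^-1, so d_i = 16.815 cm.
m_obj = -d_i/d_o = -16.815/2.27 = -7.407.
Eyepiece angular magnification (image at infinity): M_eye = D/f_e = 25/5 = 5.000.
Overall M = m_obj x M_eye = (-7.407)(5.000) = -37.04.

-37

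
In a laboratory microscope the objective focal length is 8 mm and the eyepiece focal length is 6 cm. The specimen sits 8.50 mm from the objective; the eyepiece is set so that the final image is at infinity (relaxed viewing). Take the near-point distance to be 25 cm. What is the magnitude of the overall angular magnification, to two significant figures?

Convert to cm: f_obj = 8 mm = 0.8 cm; d_o = 8.50 mm = 0.85 cm.
Objective: 1/d_i = 1/f_obj - 1/d_o = 1/0.8 - 1/0.85 = 0.07353 cm^-1, so d_i = 13.600 cm.
m_obj = -d_i/d_o = -13.600/0.85 = -16.000.
Eyepiece angular magnification (image at infinity): M_eye = D/f_e = 25/6 = 4.167.
Overall M = m_obj x M_eye = (-16.000)(4.167) = -66.67.
|M| = 66.67.

67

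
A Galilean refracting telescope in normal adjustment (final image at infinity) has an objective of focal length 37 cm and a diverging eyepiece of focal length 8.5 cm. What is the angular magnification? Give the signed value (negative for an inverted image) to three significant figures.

M = -f_obj/f_eye = -37/(-8.5) = 4.353.

4.35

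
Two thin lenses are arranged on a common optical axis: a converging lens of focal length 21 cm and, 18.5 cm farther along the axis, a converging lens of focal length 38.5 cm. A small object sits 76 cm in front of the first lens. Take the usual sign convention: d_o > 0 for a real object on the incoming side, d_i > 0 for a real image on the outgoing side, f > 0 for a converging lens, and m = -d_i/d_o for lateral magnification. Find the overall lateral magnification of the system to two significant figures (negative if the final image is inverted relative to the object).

-0.30

First lens: d_i1 = 1/(1/21 - 1/76) = 29.018 cm.
m_1 = -(29.018)/76 = -0.3818.
This image would form 29.018 cm past lens 1, i.e. 10.518 cm beyond lens 2, so it is a virtual object for lens 2: d_o2 = 18.5 - 29.018 = -10.518 cm.
Second lens: d_i2 = 1/(1/38.5 - 1/(-10.518)) = 8.261 cm.
m_2 = -(8.261)/(-10.518) = 0.7854.
The system's lateral magnification is m_1 m_2 = (-0.3818)(0.7854) = -0.2999.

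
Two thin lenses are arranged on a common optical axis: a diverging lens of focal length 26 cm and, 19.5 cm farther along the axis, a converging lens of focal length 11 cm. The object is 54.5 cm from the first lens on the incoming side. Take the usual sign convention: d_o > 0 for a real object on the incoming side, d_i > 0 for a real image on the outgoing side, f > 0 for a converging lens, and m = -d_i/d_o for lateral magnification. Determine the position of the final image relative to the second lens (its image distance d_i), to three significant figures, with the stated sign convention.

First lens: d_i1 = 1/(1/(-26) - 1/54.5) = -17.602 cm.
With d_i1 < 0 the first image is virtual and lies on the object side; the object distance for lens 2 is d_o2 = 19.5 - (-17.602) = 37.102 cm.
Second lens: d_i2 = 1/(1/11 - 1/(37.102)) = 15.636 cm.

15.6 cm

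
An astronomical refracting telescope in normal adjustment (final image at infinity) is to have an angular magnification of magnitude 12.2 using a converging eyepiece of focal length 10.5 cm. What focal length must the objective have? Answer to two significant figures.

130 cm

|M| = f_obj/|f_eye|, so f_obj = |M| x |f_eye| = 12.2 x 10.5 = 128.100 cm.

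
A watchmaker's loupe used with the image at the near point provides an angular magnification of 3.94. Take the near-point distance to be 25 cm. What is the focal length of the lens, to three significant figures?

8.50 cm

For the image at the near point, M = 1 + D/f.
f = D/(M - 1) = 25/(3.94 - 1) = 8.503 cm.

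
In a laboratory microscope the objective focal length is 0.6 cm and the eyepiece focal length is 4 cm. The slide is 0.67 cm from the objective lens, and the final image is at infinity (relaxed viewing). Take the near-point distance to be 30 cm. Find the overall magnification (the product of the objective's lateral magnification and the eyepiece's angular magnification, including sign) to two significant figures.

-64

Objective: 1/d_i = 1/f_obj - 1/d_o = 1/0.6 - 1/0.67 = 0.17413 cm^-1, so d_i = 5.743 cm.
m_obj = -d_i/d_o = -5.743/0.67 = -8.571.
Eyepiece angular magnification (image at infinity): M_eye = D/f_e = 30/4 = 7.500.
Overall M = m_obj x M_eye = (-8.571)(7.500) = -64.29.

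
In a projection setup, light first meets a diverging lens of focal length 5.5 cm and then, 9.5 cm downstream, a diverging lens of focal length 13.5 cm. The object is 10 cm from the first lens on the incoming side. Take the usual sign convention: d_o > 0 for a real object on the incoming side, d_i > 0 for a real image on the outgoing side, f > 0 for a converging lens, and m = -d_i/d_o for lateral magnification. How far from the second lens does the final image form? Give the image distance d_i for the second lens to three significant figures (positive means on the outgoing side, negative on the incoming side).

-6.64 cm

First lens: d_i1 = 1/(1/(-5.5) - 1/10) = -3.548 cm.
The intermediate image is virtual, 3.548 cm to the left of lens 1, so d_o2 = L - d_i1 = 9.5 - (-3.548) = 13.048 cm.
Second lens: d_i2 = 1/(1/(-13.5) - 1/(13.048)) = -6.635 cm.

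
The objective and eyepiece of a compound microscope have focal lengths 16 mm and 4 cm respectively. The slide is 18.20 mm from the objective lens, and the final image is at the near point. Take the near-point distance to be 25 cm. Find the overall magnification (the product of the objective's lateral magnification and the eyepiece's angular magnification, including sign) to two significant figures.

Convert to cm: f_obj = 16 mm = 1.6 cm; d_o = 18.20 mm = 1.82 cm.
Objective: 1/d_i = 1/f_obj - 1/d_o = 1/1.6 - 1/1.82 = 0.07555 cm^-1, so d_i = 13.236 cm.
m_obj = -d_i/d_o = -13.236/1.82 = -7.273.
Eyepiece angular magnification (image at near point): M_eye = 1 + D/f_e = 1 + 25/4 = 7.250.
Overall M = m_obj x M_eye = (-7.273)(7.250) = -52.73.

-53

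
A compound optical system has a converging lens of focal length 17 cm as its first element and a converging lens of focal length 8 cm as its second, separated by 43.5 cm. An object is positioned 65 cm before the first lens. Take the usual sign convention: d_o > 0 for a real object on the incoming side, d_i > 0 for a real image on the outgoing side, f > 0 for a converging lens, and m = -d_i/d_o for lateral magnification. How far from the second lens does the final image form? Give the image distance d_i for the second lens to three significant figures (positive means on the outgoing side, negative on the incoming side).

13.1 cm

First lens: d_i1 = 1/(1/17 - 1/65) = 23.021 cm.
The intermediate image is 23.021 cm to the right of lens 1, so d_o2 = L - d_i1 = 43.5 - 23.021 = 20.479 cm.
Second lens: d_i2 = 1/(1/8 - 1/(20.479)) = 13.129 cm.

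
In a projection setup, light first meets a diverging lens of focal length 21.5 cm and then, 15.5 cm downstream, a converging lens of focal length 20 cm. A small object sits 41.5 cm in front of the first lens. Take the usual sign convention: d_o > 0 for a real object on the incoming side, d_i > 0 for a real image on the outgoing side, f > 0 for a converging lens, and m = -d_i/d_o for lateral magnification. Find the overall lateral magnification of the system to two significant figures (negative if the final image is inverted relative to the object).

-0.71

Applying the thin-lens equation to the first lens, 1/(-21.5) = 1/41.5 + 1/d_i1, which gives d_i1 = -14.163 cm.
Its lateral magnification is m_1 = -d_i1/d_o1 = -(-14.163)/41.5 = 0.3413.
The intermediate image is virtual, 14.163 cm to the left of lens 1, so d_o2 = L - d_i1 = 15.5 - (-14.163) = 29.663 cm.
Applying the thin-lens equation again with f_2 = 20 cm and d_o2 = 29.663 cm gives d_i2 = 61.396 cm.
m_2 = -(61.396)/(29.663) = -2.0698.
The system's lateral magnification is m_1 m_2 = (0.3413)(-2.0698) = -0.7064.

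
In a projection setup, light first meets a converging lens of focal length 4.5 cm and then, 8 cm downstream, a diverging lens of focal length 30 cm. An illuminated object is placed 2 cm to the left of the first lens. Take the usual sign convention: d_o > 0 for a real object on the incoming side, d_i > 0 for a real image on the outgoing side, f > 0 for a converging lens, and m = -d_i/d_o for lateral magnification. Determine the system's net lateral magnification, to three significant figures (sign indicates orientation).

Applying the thin-lens equation to the first lens, 1/4.5 = 1/2 + 1/d_i1, which gives d_i1 = -3.600 cm.
Its lateral magnification is m_1 = -d_i1/d_o1 = -(-3.600)/2 = 1.8000.
The intermediate image is virtual, 3.600 cm to the left of lens 1, so d_o2 = L - d_i1 = 8 - (-3.600) = 11.600 cm.
Applying the thin-lens equation again with f_2 = -30 cm and d_o2 = 11.600 cm gives d_i2 = -8.365 cm.
m_2 = -(-8.365)/(11.600) = 0.7212.
Overall magnification: m = m_1 m_2 = 1.2981.

1.30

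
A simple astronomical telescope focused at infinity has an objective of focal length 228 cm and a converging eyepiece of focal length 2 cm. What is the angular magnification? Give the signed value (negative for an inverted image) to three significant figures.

M = -f_obj/f_eye = -228/(2) = -114.000.

-114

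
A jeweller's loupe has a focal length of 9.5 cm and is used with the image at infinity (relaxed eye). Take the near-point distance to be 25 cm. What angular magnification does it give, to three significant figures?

M = D/f = 25/9.5 = 2.632.

2.63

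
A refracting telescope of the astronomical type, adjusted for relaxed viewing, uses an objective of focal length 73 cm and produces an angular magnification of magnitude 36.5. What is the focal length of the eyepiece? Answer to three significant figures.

2.00 cm

|M| = f_obj/f_eye, so f_eye = f_obj/|M| = 73/36.5 = 2.000 cm.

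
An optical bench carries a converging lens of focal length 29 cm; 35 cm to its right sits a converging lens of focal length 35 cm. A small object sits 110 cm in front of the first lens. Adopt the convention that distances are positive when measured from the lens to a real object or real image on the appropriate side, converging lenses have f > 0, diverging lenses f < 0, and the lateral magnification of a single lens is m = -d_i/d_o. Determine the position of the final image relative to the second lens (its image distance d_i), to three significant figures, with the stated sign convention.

3.89 cm

First lens: d_i1 = 1/(1/29 - 1/110) = 39.383 cm.
This image would form 39.383 cm past lens 1, i.e. 4.383 cm beyond lens 2, so it is a virtual object for lens 2: d_o2 = 35 - 39.383 = -4.383 cm.
Second lens: d_i2 = 1/(1/35 - 1/(-4.383)) = 3.895 cm.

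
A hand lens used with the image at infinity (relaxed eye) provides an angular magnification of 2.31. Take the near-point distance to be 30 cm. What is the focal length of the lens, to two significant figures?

13 cm

For the image at infinity, M = D/f.
f = D/M = 30/2.31 = 12.987 cm.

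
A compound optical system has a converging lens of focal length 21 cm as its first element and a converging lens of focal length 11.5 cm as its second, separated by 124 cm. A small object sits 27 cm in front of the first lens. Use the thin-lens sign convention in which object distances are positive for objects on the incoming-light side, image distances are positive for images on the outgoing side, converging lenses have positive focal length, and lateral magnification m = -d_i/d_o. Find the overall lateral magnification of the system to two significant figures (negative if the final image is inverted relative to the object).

2.2

First lens: d_i1 = 1/(1/21 - 1/27) = 94.500 cm.
m_1 = -(94.500)/27 = -3.5000.
Object distance for lens 2: d_o2 = 124 - 94.500 = 29.500 cm.
Second lens: d_i2 = 1/(1/11.5 - 1/(29.500)) = 18.847 cm.
m_2 = -(18.847)/(29.500) = -0.6389.
Total m = m_1 x m_2 = (-3.5000)(-0.6389) = 2.2361.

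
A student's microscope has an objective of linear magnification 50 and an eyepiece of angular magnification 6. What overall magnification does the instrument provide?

The overall magnification of a compound microscope is the product of the objective and eyepiece magnifications:
M = M_obj x M_eye = 50 x 6 = 300.

300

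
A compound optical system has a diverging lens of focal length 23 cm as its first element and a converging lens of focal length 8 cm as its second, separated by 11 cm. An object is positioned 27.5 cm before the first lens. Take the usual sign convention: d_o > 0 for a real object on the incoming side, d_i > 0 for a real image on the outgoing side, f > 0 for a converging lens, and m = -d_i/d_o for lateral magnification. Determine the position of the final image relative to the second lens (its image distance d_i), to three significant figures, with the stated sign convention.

12.1 cm

Lens 1: 1/d_i1 = 1/f_1 - 1/d_o1 = 1/(-23) - 1/27.5 = -0.07984 cm^-1, so d_i1 = -12.525 cm.
The intermediate image is virtual, 12.525 cm to the left of lens 1, so d_o2 = L - d_i1 = 11 - (-12.525) = 23.525 cm.
Lens 2: 1/d_i2 = 1/f_2 - 1/d_o2 = 1/8 - 1/(23.525) = 0.08249 cm^-1, so d_i2 = 12.122 cm.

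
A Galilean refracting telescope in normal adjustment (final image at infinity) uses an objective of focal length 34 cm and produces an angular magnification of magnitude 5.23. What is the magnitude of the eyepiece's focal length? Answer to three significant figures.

|M| = f_obj/|f_eye|, so |f_eye| = f_obj/|M| = 34/5.23 = 6.501 cm.
(The eyepiece is diverging, so its signed focal length is -6.501 cm.)

6.50 cm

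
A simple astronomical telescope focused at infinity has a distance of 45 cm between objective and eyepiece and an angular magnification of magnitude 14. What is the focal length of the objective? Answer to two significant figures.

42 cm

In normal adjustment the tube length equals f_obj + f_eye and |M| = f_obj/f_eye.
So f_obj = 14 f_eye and 14 f_eye + f_eye = 45 cm, giving f_eye = 45/15 = 3.000 cm and f_obj = 42.000 cm.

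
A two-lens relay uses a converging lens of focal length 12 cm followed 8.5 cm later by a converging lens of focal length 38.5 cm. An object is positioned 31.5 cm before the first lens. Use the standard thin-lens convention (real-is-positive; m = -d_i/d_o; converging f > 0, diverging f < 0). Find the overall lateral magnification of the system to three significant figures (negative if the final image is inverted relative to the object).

First lens: d_i1 = 1/(1/12 - 1/31.5) = 19.385 cm.
m_1 = -(19.385)/31.5 = -0.6154.
This image would form 19.385 cm past lens 1, i.e. 10.885 cm beyond lens 2, so it is a virtual object for lens 2: d_o2 = 8.5 - 19.385 = -10.885 cm.
Second lens: d_i2 = 1/(1/38.5 - 1/(-10.885)) = 8.486 cm.
m_2 = -(8.486)/(-10.885) = 0.7796.
The system's lateral magnification is m_1 m_2 = (-0.6154)(0.7796) = -0.4798.

-0.480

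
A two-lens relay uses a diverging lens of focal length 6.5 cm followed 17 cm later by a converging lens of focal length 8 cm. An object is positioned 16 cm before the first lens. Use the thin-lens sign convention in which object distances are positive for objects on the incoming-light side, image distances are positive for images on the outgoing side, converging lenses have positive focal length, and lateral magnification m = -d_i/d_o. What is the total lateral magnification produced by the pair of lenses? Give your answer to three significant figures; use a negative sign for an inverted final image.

-0.170

Lens 1: 1/d_i1 = 1/f_1 - 1/d_o1 = 1/(-6.5) - 1/16 = -0.21635 cm^-1, so d_i1 = -4.622 cm.
m_1 = -(-4.622)/16 = 0.2889.
With d_i1 < 0 the first image is virtual and lies on the object side; the object distance for lens 2 is d_o2 = 17 - (-4.622) = 21.622 cm.
Lens 2: 1/d_i2 = 1/f_2 - 1/d_o2 = 1/8 - 1/(21.622) = 0.07875 cm^-1, so d_i2 = 12.698 cm.
m_2 = -(12.698)/(21.622) = -0.5873.
Overall magnification: m = m_1 m_2 = -0.1697.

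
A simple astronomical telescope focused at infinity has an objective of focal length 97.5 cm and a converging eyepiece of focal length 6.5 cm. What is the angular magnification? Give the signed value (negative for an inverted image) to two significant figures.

-15

M = -f_obj/f_eye = -97.5/(6.5) = -15.000.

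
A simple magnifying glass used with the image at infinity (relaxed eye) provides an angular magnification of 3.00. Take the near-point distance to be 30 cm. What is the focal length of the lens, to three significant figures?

For the image at infinity, M = D/f.
f = D/M = 30/3.0 = 10.000 cm.

10.0 cm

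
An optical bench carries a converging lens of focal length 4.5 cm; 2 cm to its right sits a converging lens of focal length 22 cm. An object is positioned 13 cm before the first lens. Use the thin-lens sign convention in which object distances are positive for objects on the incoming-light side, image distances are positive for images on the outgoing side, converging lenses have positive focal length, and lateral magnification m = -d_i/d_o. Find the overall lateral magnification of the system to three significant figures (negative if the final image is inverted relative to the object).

First lens: d_i1 = 1/(1/4.5 - 1/13) = 6.882 cm.
m_1 = -(6.882)/13 = -0.5294.
Since 6.882 cm > 2 cm, the first image lies past the second lens and serves as a virtual object: d_o2 = L - d_i1 = -4.882 cm.
Second lens: d_i2 = 1/(1/22 - 1/(-4.882)) = 3.996 cm.
m_2 = -(3.996)/(-4.882) = 0.8184.
Overall magnification: m = m_1 m_2 = -0.4333.

-0.433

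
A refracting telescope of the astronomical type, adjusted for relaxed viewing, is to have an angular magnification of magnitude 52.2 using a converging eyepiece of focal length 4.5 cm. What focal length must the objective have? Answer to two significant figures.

230 cm

|M| = f_obj/|f_eye|, so f_obj = |M| x |f_eye| = 52.2 x 4.5 = 234.900 cm.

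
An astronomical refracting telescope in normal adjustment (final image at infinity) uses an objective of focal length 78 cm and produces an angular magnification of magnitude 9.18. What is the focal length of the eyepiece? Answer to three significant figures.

|M| = f_obj/f_eye, so f_eye = f_obj/|M| = 78/9.18 = 8.497 cm.

8.50 cm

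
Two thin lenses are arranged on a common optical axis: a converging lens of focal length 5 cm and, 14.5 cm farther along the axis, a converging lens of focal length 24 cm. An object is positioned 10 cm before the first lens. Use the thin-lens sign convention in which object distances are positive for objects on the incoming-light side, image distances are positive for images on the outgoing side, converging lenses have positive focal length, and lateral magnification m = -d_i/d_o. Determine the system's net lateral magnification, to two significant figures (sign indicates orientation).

-1.2

Applying the thin-lens equation to the first lens, 1/5 = 1/10 + 1/d_i1, which gives d_i1 = 10.000 cm.
Its lateral magnification is m_1 = -d_i1/d_o1 = -(10.000)/10 = -1.0000.
The intermediate image is 10.000 cm to the right of lens 1, so d_o2 = L - d_i1 = 14.5 - 10.000 = 4.500 cm.
Applying the thin-lens equation again with f_2 = 24 cm and d_o2 = 4.500 cm gives d_i2 = -5.538 cm.
m_2 = -(-5.538)/(4.500) = 1.2308.
Overall magnification: m = m_1 m_2 = -1.2308.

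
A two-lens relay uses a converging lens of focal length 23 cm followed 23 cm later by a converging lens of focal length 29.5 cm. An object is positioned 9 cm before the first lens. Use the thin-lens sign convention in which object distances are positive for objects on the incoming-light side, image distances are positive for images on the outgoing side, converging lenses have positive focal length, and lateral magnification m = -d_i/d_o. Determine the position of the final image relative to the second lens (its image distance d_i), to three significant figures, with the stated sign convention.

First lens: d_i1 = 1/(1/23 - 1/9) = -14.786 cm.
The intermediate image is virtual, 14.786 cm to the left of lens 1, so d_o2 = L - d_i1 = 23 - (-14.786) = 37.786 cm.
Second lens: d_i2 = 1/(1/29.5 - 1/(37.786)) = 134.530 cm.

135 cm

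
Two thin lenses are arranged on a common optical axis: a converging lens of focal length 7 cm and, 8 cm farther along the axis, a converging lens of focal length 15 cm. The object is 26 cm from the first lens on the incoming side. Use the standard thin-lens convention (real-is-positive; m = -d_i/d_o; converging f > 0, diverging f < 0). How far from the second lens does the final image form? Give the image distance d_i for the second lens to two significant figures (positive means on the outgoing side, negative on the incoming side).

Lens 1: 1/d_i1 = 1/f_1 - 1/d_o1 = 1/7 - 1/26 = 0.10440 cm^-1, so d_i1 = 9.579 cm.
This image would form 9.579 cm past lens 1, i.e. 1.579 cm beyond lens 2, so it is a virtual object for lens 2: d_o2 = 8 - 9.579 = -1.579 cm.
Lens 2: 1/d_i2 = 1/f_2 - 1/d_o2 = 1/15 - 1/(-1.579) = 0.70000 cm^-1, so d_i2 = 1.429 cm.

1.4 cm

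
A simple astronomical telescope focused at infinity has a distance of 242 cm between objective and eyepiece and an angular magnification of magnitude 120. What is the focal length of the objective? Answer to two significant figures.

In normal adjustment the tube length equals f_obj + f_eye and |M| = f_obj/f_eye.
So f_obj = 120 f_eye and 120 f_eye + f_eye = 242 cm, giving f_eye = 242/121 = 2.000 cm and f_obj = 240.000 cm.

240 cm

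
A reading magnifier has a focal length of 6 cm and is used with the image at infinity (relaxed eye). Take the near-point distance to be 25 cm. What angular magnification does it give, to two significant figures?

4.2

M = D/f = 25/6 = 4.167.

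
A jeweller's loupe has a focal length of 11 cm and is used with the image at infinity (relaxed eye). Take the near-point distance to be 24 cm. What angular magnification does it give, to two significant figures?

M = D/f = 24/11 = 2.182.

2.2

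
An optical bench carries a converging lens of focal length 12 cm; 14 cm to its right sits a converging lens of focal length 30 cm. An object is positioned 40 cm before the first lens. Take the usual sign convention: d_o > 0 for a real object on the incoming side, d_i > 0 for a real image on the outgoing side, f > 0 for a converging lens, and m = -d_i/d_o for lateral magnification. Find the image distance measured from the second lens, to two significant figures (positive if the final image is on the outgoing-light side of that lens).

First lens: d_i1 = 1/(1/12 - 1/40) = 17.143 cm.
Since 17.143 cm > 14 cm, the first image lies past the second lens and serves as a virtual object: d_o2 = L - d_i1 = -3.143 cm.
Second lens: d_i2 = 1/(1/30 - 1/(-3.143)) = 2.845 cm.

2.8 cm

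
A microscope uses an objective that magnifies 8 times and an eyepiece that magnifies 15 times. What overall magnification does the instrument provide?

The overall magnification of a compound microscope is the product of the objective and eyepiece magnifications:
M = M_obj x M_eye = 8 x 15 = 120.

120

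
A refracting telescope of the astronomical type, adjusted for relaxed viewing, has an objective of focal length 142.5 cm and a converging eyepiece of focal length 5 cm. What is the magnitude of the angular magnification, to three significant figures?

|M| = f_obj/|f_eye| = 142.5/5 = 28.500.

28.5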